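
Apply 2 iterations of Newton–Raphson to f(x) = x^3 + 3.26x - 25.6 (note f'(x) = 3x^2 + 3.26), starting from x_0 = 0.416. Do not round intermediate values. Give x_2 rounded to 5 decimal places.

4.61715

x_0 = 0.416000: f = -24.171849, f' = 3.779168 → x_1 = 0.416000 - (-24.171849)/(3.779168) = 6.812077
x_1 = 6.812077: f = 312.717639, f' = 142.473170 → x_2 = 6.812077 - (312.717639)/(142.473170) = 4.617154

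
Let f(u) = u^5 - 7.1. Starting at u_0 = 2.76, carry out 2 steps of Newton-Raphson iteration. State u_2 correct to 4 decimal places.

1.8431

f'(u) = 5u^4
u_0 = 2.760000: f = 153.056810, f' = 290.139149 → u_1 = 2.760000 - (153.056810)/(290.139149) = 2.232471
u_1 = 2.232471: f = 48.353524, f' = 124.197634 → u_2 = 2.232471 - (48.353524)/(124.197634) = 1.843144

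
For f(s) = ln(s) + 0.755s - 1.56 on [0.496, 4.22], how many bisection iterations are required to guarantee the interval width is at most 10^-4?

16

Initial width b − a = 4.22 − 0.496 = 3.724000.
After n steps the width is (b−a)/2^n; need (b−a)/2^n ≤ 10^-4.
So n ≥ log₂(3.724000/10^-4) = log₂(37240.0000) ≈ 15.1846.
Hence n = 16.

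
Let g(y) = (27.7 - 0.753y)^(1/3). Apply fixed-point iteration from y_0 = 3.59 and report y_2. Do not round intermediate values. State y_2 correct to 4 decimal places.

2.9433

y_1 = g(3.590000) = 2.923890
y_2 = g(2.923890) = 2.943318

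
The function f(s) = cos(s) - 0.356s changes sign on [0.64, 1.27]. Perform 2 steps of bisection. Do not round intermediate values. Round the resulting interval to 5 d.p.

[1.11250, 1.27000]

f(0.640000) = 0.574256, f(1.270000) = -0.155839 (opposite signs)
step 1: m = 0.955000, f(m) = 0.237629 > 0 → root in [0.955000, 1.270000]
step 2: m = 1.112500, f(m) = 0.046371 > 0 → root in [1.112500, 1.270000]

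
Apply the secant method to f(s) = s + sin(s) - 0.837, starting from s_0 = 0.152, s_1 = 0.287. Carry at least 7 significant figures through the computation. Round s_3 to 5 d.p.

0.42480

Secant update: s_(k+1) = s_k − f(s_k)·(s_k − s_(k-1))/(f(s_k) − f(s_(k-1))).
f(s_0) = -0.533585, f(s_1) = -0.266924
s_2 = 0.287000 - (-0.266924)·(0.287000 - 0.152000)/(-0.266924 - (-0.533585)) = 0.422133; f(s_2) = -0.005160
s_3 = 0.422133 - (-0.005160)·(0.422133 - 0.287000)/(-0.005160 - (-0.266924)) = 0.424797; f(s_3) = -0.000068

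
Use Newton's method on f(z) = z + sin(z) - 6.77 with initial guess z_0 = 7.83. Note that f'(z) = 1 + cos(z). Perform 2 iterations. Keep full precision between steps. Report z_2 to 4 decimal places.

Newton update: z ← z − f(z)/f'(z).
z_0 = 7.830000: f = 2.059712, f' = 1.023979 → z_1 = 7.830000 - (2.059712)/(1.023979) = 5.818521
z_1 = 5.818521: f = -1.399601, f' = 1.893972 → z_2 = 5.818521 - (-1.399601)/(1.893972) = 6.557498

6.5575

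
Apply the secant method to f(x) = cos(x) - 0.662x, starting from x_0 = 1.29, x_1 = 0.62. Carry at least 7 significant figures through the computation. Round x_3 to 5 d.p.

0.91946

f(x_0) = -0.576859, f(x_1) = 0.403438
x_2 = 0.620000 - (0.403438)·(0.620000 - 1.290000)/(0.403438 - (-0.576859)) = 0.895736; f(x_2) = 0.031967
x_3 = 0.895736 - (0.031967)·(0.895736 - 0.620000)/(0.031967 - (0.403438)) = 0.919465; f(x_3) = -0.002440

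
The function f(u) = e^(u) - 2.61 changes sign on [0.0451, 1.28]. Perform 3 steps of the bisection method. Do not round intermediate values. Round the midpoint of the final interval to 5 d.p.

f(0.045100) = -1.563868, f(1.280000) = 0.986640 (opposite signs)
step 1: m = 0.662550, f(m) = -0.670268 < 0 → root in [0.662550, 1.280000]
step 2: m = 0.971275, f(m) = 0.031310 > 0 → root in [0.662550, 0.971275]
step 3: m = 0.816912, f(m) = -0.346500 < 0 → root in [0.816912, 0.971275]
Midpoint of [0.816912, 0.971275] = 0.894094

0.89409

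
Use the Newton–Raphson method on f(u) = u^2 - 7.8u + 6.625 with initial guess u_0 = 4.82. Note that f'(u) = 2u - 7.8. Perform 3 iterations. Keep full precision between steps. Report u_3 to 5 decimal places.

6.86254

u_0 = 4.820000: f = -7.738600, f' = 1.840000 → u_1 = 4.820000 - (-7.738600)/(1.840000) = 9.025761
u_1 = 9.025761: f = 17.688424, f' = 10.251522 → u_2 = 9.025761 - (17.688424)/(10.251522) = 7.300317
u_2 = 7.300317: f = 2.977156, f' = 6.800634 → u_3 = 7.300317 - (2.977156)/(6.800634) = 6.862541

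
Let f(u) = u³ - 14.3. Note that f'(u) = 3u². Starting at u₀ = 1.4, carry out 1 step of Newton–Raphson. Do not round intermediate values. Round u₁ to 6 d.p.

3.365306

Newton update: u ← u − f(u)/f'(u).
u_0 = 1.400000: f = -11.556000, f' = 5.880000 → u_1 = 1.400000 - (-11.556000)/(5.880000) = 3.365306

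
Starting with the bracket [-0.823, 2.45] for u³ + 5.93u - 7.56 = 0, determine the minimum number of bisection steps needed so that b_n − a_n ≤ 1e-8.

29

Initial width b − a = 2.45 − -0.823 = 3.273000.
After n steps the width is (b−a)/2^n; need (b−a)/2^n ≤ 1e-8.
So n ≥ log₂(3.273000/1e-8) = log₂(327300000.0000) ≈ 28.2860.
Hence n = 29.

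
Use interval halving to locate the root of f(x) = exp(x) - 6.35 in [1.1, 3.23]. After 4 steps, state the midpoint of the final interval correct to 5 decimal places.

f(1.100000) = -3.345834, f(3.230000) = 18.929657 (opposite signs)
step 1: m = 2.165000, f(m) = 2.364602 > 0 → root in [1.100000, 2.165000]
step 2: m = 1.632500, f(m) = -1.233350 < 0 → root in [1.632500, 2.165000]
step 3: m = 1.898750, f(m) = 0.327542 > 0 → root in [1.632500, 1.898750]
step 4: m = 1.765625, f(m) = -0.504776 < 0 → root in [1.765625, 1.898750]
Midpoint of [1.765625, 1.898750] = 1.832188

1.83219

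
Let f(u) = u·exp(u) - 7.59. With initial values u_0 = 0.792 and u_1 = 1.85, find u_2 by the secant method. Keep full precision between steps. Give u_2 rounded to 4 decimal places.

1.4090

Secant update: u_(k+1) = u_k − f(u_k)·(u_k − u_(k-1))/(f(u_k) − f(u_(k-1))).
f(u_0) = -5.841416, f(u_1) = 4.175666
u_2 = 1.850000 - (4.175666)·(1.850000 - 0.792000)/(4.175666 - (-5.841416)) = 1.408968; f(u_2) = -1.824883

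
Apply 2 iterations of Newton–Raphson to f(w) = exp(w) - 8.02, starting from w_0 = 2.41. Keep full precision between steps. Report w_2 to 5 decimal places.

2.08309

f'(w) = exp(w)
w_0 = 2.410000: f = 3.113961, f' = 11.133961 → w_1 = 2.410000 - (3.113961)/(11.133961) = 2.130319
w_1 = 2.130319: f = 0.397549, f' = 8.417549 → w_2 = 2.130319 - (0.397549)/(8.417549) = 2.083090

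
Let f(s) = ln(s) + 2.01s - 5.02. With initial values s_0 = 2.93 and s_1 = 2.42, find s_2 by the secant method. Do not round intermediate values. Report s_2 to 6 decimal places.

2.114769

f(s_0) = 1.944302, f(s_1) = 0.727968
s_2 = 2.420000 - (0.727968)·(2.420000 - 2.930000)/(0.727968 - (1.944302)) = 2.114769; f(s_2) = -0.020369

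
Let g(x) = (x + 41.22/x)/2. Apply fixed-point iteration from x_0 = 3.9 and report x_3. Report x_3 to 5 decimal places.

x_1 = g(3.900000) = 7.234615
x_2 = g(7.234615) = 6.466112
x_3 = g(6.466112) = 6.420443

6.42044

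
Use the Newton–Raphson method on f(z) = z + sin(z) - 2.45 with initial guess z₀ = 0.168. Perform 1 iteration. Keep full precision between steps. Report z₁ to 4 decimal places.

1.2329

f'(z) = 1 + cos(z)
z_0 = 0.168000: f = -2.114789, f' = 1.985921 → z_1 = 0.168000 - (-2.114789)/(1.985921) = 1.232891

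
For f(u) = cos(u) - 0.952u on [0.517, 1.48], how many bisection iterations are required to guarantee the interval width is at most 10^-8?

27

Initial width b − a = 1.48 − 0.517 = 0.963000.
After n steps the width is (b−a)/2^n; need (b−a)/2^n ≤ 10^-8.
So n ≥ log₂(0.963000/10^-8) = log₂(96300000.0000) ≈ 26.5210.
Hence n = 27.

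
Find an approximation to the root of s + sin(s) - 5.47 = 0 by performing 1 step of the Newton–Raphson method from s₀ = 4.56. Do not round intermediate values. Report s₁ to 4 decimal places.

6.7982

f'(s) = 1 + cos(s)
s_0 = 4.560000: f = -1.898411, f' = 0.848200 → s_1 = 4.560000 - (-1.898411)/(0.848200) = 6.798164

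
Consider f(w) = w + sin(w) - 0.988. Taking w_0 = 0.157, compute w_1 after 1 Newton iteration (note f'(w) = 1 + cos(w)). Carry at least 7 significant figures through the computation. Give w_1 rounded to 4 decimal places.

0.4964

w_0 = 0.157000: f = -0.674644, f' = 1.987701 → w_1 = 0.157000 - (-0.674644)/(1.987701) = 0.496409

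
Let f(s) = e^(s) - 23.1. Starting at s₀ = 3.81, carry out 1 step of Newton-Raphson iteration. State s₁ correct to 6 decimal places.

3.321623

f'(s) = e^(s)
s_0 = 3.810000: f = 22.050439, f' = 45.150439 → s_1 = 3.810000 - (22.050439)/(45.150439) = 3.321623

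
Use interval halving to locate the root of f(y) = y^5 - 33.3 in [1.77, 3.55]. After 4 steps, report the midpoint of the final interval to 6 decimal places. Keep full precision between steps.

f(1.770000) = -15.927340, f(3.550000) = 530.521672 (opposite signs)
step 1: m = 2.660000, f(m) = 99.870547 > 0 → root in [1.770000, 2.660000]
step 2: m = 2.215000, f(m) = 20.017362 > 0 → root in [1.770000, 2.215000]
step 3: m = 1.992500, f(m) = -1.895517 < 0 → root in [1.992500, 2.215000]
step 4: m = 2.103750, f(m) = 7.906967 > 0 → root in [1.992500, 2.103750]
Midpoint of [1.992500, 2.103750] = 2.048125

2.048125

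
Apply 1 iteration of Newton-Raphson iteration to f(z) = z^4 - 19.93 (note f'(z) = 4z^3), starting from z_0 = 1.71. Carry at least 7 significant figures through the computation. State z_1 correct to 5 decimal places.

z_0 = 1.710000: f = -11.379639, f' = 20.000844 → z_1 = 1.710000 - (-11.379639)/(20.000844) = 2.278958

2.27896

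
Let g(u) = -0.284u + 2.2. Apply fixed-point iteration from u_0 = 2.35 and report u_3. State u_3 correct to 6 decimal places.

1.698813

u_1 = g(2.350000) = 1.532600
u_2 = g(1.532600) = 1.764742
u_3 = g(1.764742) = 1.698813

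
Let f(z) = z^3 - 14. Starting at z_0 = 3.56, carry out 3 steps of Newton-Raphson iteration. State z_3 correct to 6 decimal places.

Newton update: z ← z − f(z)/f'(z).
f'(z) = 3z^2
z_0 = 3.560000: f = 31.118016, f' = 38.020800 → z_1 = 3.560000 - (31.118016)/(38.020800) = 2.741553
z_1 = 2.741553: f = 6.605818, f' = 22.548336 → z_2 = 2.741553 - (6.605818)/(22.548336) = 2.448590
z_2 = 2.448590: f = 0.680754, f' = 17.986783 → z_3 = 2.448590 - (0.680754)/(17.986783) = 2.410743

2.410743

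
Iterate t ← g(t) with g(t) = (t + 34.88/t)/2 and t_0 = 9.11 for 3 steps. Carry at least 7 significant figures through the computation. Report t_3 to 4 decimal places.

t_1 = g(9.110000) = 6.469380
t_2 = g(6.469380) = 5.930466
t_3 = g(5.930466) = 5.905980

5.9060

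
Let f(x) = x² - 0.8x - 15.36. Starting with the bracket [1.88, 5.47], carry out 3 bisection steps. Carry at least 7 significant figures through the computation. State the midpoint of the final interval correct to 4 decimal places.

4.3481

f(1.880000) = -13.329600, f(5.470000) = 10.184900 (opposite signs)
step 1: m = 3.675000, f(m) = -4.794375 < 0 → root in [3.675000, 5.470000]
step 2: m = 4.572500, f(m) = 1.889756 > 0 → root in [3.675000, 4.572500]
step 3: m = 4.123750, f(m) = -1.653686 < 0 → root in [4.123750, 4.572500]
Midpoint of [4.123750, 4.572500] = 4.348125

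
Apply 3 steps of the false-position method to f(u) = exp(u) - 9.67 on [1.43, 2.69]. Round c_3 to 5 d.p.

2.26178

f(1.430000) = -5.491301, f(2.690000) = 5.061676
step 1: c = 2.085648, f(c) = -1.620193 < 0 → new bracket [2.085648, 2.690000]
step 2: c = 2.232189, f(c) = -0.349755 < 0 → new bracket [2.232189, 2.690000]
step 3: c = 2.261778, f(c) = -0.069853 < 0 → new bracket [2.261778, 2.690000]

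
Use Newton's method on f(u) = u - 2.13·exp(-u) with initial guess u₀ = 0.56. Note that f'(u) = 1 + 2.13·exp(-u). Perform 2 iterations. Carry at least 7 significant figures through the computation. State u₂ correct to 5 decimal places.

u_0 = 0.560000: f = -0.656675, f' = 2.216675 → u_1 = 0.560000 - (-0.656675)/(2.216675) = 0.856243
u_1 = 0.856243: f = -0.048484, f' = 1.904728 → u_2 = 0.856243 - (-0.048484)/(1.904728) = 0.881698

0.88170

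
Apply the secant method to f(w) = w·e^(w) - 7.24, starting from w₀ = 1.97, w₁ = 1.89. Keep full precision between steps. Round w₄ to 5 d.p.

1.54579

f(w_0) = 6.886233, f(w_1) = 5.270607
w_2 = 1.890000 - (5.270607)·(1.890000 - 1.970000)/(5.270607 - (6.886233)) = 1.629018; f(w_2) = 1.066149
w_3 = 1.629018 - (1.066149)·(1.629018 - 1.890000)/(1.066149 - (5.270607)) = 1.562840; f(w_3) = 0.218426
w_4 = 1.562840 - (0.218426)·(1.562840 - 1.629018)/(0.218426 - (1.066149)) = 1.545788; f(w_4) = 0.012324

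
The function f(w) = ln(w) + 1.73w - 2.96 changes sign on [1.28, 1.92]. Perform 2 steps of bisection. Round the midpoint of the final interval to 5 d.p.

1.52000

f(1.280000) = -0.498740, f(1.920000) = 1.013925 (opposite signs)
step 1: m = 1.600000, f(m) = 0.278004 > 0 → root in [1.280000, 1.600000]
step 2: m = 1.440000, f(m) = -0.104157 < 0 → root in [1.440000, 1.600000]
Midpoint of [1.440000, 1.600000] = 1.520000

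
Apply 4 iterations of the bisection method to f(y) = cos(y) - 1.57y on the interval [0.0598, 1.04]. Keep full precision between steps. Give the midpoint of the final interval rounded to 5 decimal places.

f(0.059800) = 0.904327, f(1.040000) = -1.126580 (opposite signs)
step 1: m = 0.549900, f(m) = -0.010766 < 0 → root in [0.059800, 0.549900]
step 2: m = 0.304850, f(m) = 0.475277 > 0 → root in [0.304850, 0.549900]
step 3: m = 0.427375, f(m) = 0.239078 > 0 → root in [0.427375, 0.549900]
step 4: m = 0.488638, f(m) = 0.115812 > 0 → root in [0.488638, 0.549900]
Midpoint of [0.488638, 0.549900] = 0.519269

0.51927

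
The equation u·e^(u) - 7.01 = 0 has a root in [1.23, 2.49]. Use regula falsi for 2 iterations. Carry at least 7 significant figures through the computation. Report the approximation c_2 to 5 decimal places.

1.44179

False-position update: c = (a·f(b) − b·f(a))/(f(b) − f(a)); replace the endpoint whose sign matches f(c).
f(1.230000) = -2.801888, f(2.490000) = 23.022578
step 1: c = 1.366707, f(c) = -1.649213 < 0 → new bracket [1.366707, 2.490000]
step 2: c = 1.441795, f(c) = -0.913694 < 0 → new bracket [1.441795, 2.490000]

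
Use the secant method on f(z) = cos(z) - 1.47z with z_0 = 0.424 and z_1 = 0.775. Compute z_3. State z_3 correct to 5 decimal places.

f(z_0) = 0.288171, f(z_1) = -0.424829
z_2 = 0.775000 - (-0.424829)·(0.775000 - 0.424000)/(-0.424829 - (0.288171)) = 0.565862; f(z_2) = 0.012309
z_3 = 0.565862 - (0.012309)·(0.565862 - 0.775000)/(0.012309 - (-0.424829)) = 0.571751; f(z_3) = 0.000480

0.57175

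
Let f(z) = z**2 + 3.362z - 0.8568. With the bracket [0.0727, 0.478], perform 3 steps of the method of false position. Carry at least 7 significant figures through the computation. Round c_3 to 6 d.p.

False-position update: c = (a·f(b) − b·f(a))/(f(b) − f(a)); replace the endpoint whose sign matches f(c).
f(0.072700) = -0.607097, f(0.478000) = 0.978720
step 1: c = 0.227861, f(c) = -0.038812 < 0 → new bracket [0.227861, 0.478000]
step 2: c = 0.237402, f(c) = -0.002296 < 0 → new bracket [0.237402, 0.478000]
step 3: c = 0.237965, f(c) = -0.000135 < 0 → new bracket [0.237965, 0.478000]

0.237965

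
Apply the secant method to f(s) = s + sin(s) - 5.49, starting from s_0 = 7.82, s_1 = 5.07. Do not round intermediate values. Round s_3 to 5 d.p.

5.88347

f(s_0) = 3.329423, f(s_1) = -1.356736
s_2 = 5.070000 - (-1.356736)·(5.070000 - 7.820000)/(-1.356736 - (3.329423)) = 5.866179; f(s_2) = -0.028845
s_3 = 5.866179 - (-0.028845)·(5.866179 - 5.070000)/(-0.028845 - (-1.356736)) = 5.883475; f(s_3) = 0.004323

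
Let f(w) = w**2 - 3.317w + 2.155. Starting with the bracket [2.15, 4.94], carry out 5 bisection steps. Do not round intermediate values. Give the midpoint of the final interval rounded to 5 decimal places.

f(2.150000) = -0.354050, f(4.940000) = 10.172620 (opposite signs)
step 1: m = 3.545000, f(m) = 2.963260 > 0 → root in [2.150000, 3.545000]
step 2: m = 2.847500, f(m) = 0.818099 > 0 → root in [2.150000, 2.847500]
step 3: m = 2.498750, f(m) = 0.110398 > 0 → root in [2.150000, 2.498750]
step 4: m = 2.324375, f(m) = -0.152233 < 0 → root in [2.324375, 2.498750]
step 5: m = 2.411563, f(m) = -0.028519 < 0 → root in [2.411563, 2.498750]
Midpoint of [2.411563, 2.498750] = 2.455156

2.45516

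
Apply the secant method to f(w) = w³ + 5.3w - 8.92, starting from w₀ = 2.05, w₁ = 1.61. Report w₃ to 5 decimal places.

f(w_0) = 10.560125, f(w_1) = 3.786281
w_2 = 1.610000 - (3.786281)·(1.610000 - 2.050000)/(3.786281 - (10.560125)) = 1.364059; f(w_2) = 0.847562
w_3 = 1.364059 - (0.847562)·(1.364059 - 1.610000)/(0.847562 - (3.786281)) = 1.293127; f(w_3) = 0.095912

1.29313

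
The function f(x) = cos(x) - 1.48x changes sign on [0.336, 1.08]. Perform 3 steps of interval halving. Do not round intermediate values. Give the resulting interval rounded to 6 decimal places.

[0.522000, 0.615000]

f(0.336000) = 0.446801, f(1.080000) = -1.127072 (opposite signs)
step 1: m = 0.708000, f(m) = -0.288176 < 0 → root in [0.336000, 0.708000]
step 2: m = 0.522000, f(m) = 0.094264 > 0 → root in [0.522000, 0.708000]
step 3: m = 0.615000, f(m) = -0.093427 < 0 → root in [0.522000, 0.615000]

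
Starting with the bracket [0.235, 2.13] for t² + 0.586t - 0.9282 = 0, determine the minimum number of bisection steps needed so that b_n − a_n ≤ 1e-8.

28

Initial width b − a = 2.13 − 0.235 = 1.895000.
After n steps the width is (b−a)/2^n; need (b−a)/2^n ≤ 1e-8.
So n ≥ log₂(1.895000/1e-8) = log₂(189500000.0000) ≈ 27.4976.
Hence n = 28.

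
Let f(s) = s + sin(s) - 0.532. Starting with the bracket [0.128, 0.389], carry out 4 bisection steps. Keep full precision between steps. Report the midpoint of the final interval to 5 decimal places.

f(0.128000) = -0.276349, f(0.389000) = 0.236263 (opposite signs)
step 1: m = 0.258500, f(m) = -0.017869 < 0 → root in [0.258500, 0.389000]
step 2: m = 0.323750, f(m) = 0.109874 > 0 → root in [0.258500, 0.323750]
step 3: m = 0.291125, f(m) = 0.046155 > 0 → root in [0.258500, 0.291125]
step 4: m = 0.274813, f(m) = 0.014179 > 0 → root in [0.258500, 0.274813]
Midpoint of [0.258500, 0.274813] = 0.266656

0.26666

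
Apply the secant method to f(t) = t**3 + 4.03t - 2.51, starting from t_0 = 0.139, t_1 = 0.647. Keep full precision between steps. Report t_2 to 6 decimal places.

0.566206

f(t_0) = -1.947144, f(t_1) = 0.368250
t_2 = 0.647000 - (0.368250)·(0.647000 - 0.139000)/(0.368250 - (-1.947144)) = 0.566206; f(t_2) = -0.046673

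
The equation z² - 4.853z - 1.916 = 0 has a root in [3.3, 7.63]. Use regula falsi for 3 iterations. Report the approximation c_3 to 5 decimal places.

f(3.300000) = -7.040900, f(7.630000) = 19.272510
step 1: c = 4.458614, f(c) = -3.674413 < 0 → new bracket [4.458614, 7.630000]
step 2: c = 4.966438, f(c) = -1.352619 < 0 → new bracket [4.966438, 7.630000]
step 3: c = 5.141117, f(c) = -0.434757 < 0 → new bracket [5.141117, 7.630000]

5.14112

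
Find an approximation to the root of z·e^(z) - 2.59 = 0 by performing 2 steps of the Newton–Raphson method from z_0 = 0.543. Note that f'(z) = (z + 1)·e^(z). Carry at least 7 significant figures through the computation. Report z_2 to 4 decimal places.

Newton update: z ← z − f(z)/f'(z).
z_0 = 0.543000: f = -1.655409, f' = 2.655754 → z_1 = 0.543000 - (-1.655409)/(2.655754) = 1.166329
z_1 = 1.166329: f = 1.154134, f' = 6.954321 → z_2 = 1.166329 - (1.154134)/(6.954321) = 1.000370

1.0004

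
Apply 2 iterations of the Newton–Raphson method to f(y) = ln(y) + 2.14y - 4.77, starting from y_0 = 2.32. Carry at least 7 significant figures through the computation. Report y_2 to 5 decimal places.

1.92333

f'(y) = 1/y + 2.14
y_0 = 2.320000: f = 1.036367, f' = 2.571034 → y_1 = 2.320000 - (1.036367)/(2.571034) = 1.916907
y_1 = 1.916907: f = -0.017107, f' = 2.661674 → y_2 = 1.916907 - (-0.017107)/(2.661674) = 1.923334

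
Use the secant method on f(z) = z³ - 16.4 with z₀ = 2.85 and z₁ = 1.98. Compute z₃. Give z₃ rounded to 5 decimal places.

Secant update: z_(k+1) = z_k − f(z_k)·(z_k − z_(k-1))/(f(z_k) − f(z_(k-1))).
f(z_0) = 6.749125, f(z_1) = -8.637608
z_2 = 1.980000 - (-8.637608)·(1.980000 - 2.850000)/(-8.637608 - (6.749125)) = 2.468390; f(z_2) = -1.360234
z_3 = 2.468390 - (-1.360234)·(2.468390 - 1.980000)/(-1.360234 - (-8.637608)) = 2.559676; f(z_3) = 0.370842

2.55968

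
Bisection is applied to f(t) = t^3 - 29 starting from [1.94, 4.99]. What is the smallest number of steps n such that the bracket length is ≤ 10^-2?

9

Initial width b − a = 4.99 − 1.94 = 3.050000.
After n steps the width is (b−a)/2^n; need (b−a)/2^n ≤ 10^-2.
So n ≥ log₂(3.050000/10^-2) = log₂(305.0000) ≈ 8.2527.
Hence n = 9.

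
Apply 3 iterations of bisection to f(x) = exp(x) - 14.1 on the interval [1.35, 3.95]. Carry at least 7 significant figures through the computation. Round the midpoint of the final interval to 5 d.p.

f(1.350000) = -10.242574, f(3.950000) = 37.835367 (opposite signs)
step 1: m = 2.650000, f(m) = 0.054039 > 0 → root in [1.350000, 2.650000]
step 2: m = 2.000000, f(m) = -6.710944 < 0 → root in [2.000000, 2.650000]
step 3: m = 2.325000, f(m) = -3.873320 < 0 → root in [2.325000, 2.650000]
Midpoint of [2.325000, 2.650000] = 2.487500

2.48750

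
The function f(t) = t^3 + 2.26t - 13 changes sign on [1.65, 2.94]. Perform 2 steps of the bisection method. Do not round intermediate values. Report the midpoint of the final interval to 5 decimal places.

f(1.650000) = -4.778875, f(2.940000) = 19.056584 (opposite signs)
step 1: m = 2.295000, f(m) = 4.274522 > 0 → root in [1.650000, 2.295000]
step 2: m = 1.972500, f(m) = -0.867633 < 0 → root in [1.972500, 2.295000]
Midpoint of [1.972500, 2.295000] = 2.133750

2.13375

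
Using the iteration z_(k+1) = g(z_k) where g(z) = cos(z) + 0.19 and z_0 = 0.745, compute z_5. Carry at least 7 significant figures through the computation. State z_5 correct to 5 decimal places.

0.87412

z_1 = g(0.745000) = 0.925088
z_2 = g(0.925088) = 0.791764
z_3 = g(0.791764) = 0.892591
z_4 = g(0.892591) = 0.817397
z_5 = g(0.817397) = 0.874122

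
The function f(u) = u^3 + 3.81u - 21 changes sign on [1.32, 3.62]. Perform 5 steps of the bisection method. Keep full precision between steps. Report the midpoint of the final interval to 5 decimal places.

2.29031

f(1.320000) = -13.670832, f(3.620000) = 40.230128 (opposite signs)
step 1: m = 2.470000, f(m) = 3.479923 > 0 → root in [1.320000, 2.470000]
step 2: m = 1.895000, f(m) = -6.975058 < 0 → root in [1.895000, 2.470000]
step 3: m = 2.182500, f(m) = -2.288759 < 0 → root in [2.182500, 2.470000]
step 4: m = 2.326250, f(m) = 0.451373 > 0 → root in [2.182500, 2.326250]
step 5: m = 2.254375, f(m) = -0.953632 < 0 → root in [2.254375, 2.326250]
Midpoint of [2.254375, 2.326250] = 2.290312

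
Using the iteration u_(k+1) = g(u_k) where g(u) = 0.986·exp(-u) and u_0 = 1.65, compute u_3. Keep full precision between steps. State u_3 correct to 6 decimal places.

u_1 = g(1.650000) = 0.189361
u_2 = g(0.189361) = 0.815903
u_3 = g(0.815903) = 0.436049

0.436049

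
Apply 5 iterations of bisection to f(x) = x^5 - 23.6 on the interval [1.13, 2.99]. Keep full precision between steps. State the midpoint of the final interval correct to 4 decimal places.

f(1.130000) = -21.757565, f(2.990000) = 215.376910 (opposite signs)
step 1: m = 2.060000, f(m) = 13.496770 > 0 → root in [1.130000, 2.060000]
step 2: m = 1.595000, f(m) = -13.277059 < 0 → root in [1.595000, 2.060000]
step 3: m = 1.827500, f(m) = -3.216117 < 0 → root in [1.827500, 2.060000]
step 4: m = 1.943750, f(m) = 4.146105 > 0 → root in [1.827500, 1.943750]
step 5: m = 1.885625, f(m) = 0.238374 > 0 → root in [1.827500, 1.885625]
Midpoint of [1.827500, 1.885625] = 1.856563

1.8566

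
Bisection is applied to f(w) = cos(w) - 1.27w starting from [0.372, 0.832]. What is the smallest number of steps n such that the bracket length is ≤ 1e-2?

6

Initial width b − a = 0.832 − 0.372 = 0.460000.
After n steps the width is (b−a)/2^n; need (b−a)/2^n ≤ 1e-2.
So n ≥ log₂(0.460000/1e-2) = log₂(46.0000) ≈ 5.5236.
Hence n = 6.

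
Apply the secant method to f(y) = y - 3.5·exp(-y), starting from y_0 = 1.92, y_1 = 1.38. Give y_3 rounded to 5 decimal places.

1.13339

Secant update: y_(k+1) = y_k − f(y_k)·(y_k − y_(k-1))/(f(y_k) − f(y_(k-1))).
f(y_0) = 1.406876, f(y_1) = 0.499475
y_2 = 1.380000 - (0.499475)·(1.380000 - 1.920000)/(0.499475 - (1.406876)) = 1.082759; f(y_2) = -0.102550
y_3 = 1.082759 - (-0.102550)·(1.082759 - 1.380000)/(-0.102550 - (0.499475)) = 1.133392; f(y_3) = 0.006604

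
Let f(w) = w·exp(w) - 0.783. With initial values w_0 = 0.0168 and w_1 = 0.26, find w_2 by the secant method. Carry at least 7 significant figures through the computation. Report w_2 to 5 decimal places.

Secant update: w_(k+1) = w_k − f(w_k)·(w_k − w_(k-1))/(f(w_k) − f(w_(k-1))).
f(w_0) = -0.765915, f(w_1) = -0.445798
w_2 = 0.260000 - (-0.445798)·(0.260000 - 0.016800)/(-0.445798 - (-0.765915)) = 0.598683; f(w_2) = 0.306435

0.59868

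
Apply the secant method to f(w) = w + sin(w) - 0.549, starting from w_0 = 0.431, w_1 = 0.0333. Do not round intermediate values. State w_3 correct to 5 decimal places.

0.27628

f(w_0) = 0.299780, f(w_1) = -0.482406
w_2 = 0.033300 - (-0.482406)·(0.033300 - 0.431000)/(-0.482406 - (0.299780)) = 0.278578; f(w_2) = 0.004567
w_3 = 0.278578 - (0.004567)·(0.278578 - 0.033300)/(0.004567 - (-0.482406)) = 0.276278; f(w_3) = 0.000054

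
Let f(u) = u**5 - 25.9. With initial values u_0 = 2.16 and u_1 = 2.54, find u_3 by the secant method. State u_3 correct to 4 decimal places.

Secant update: u_(k+1) = u_k − f(u_k)·(u_k − u_(k-1))/(f(u_k) − f(u_(k-1))).
f(u_0) = 21.118498, f(u_1) = 79.822782
u_2 = 2.540000 - (79.822782)·(2.540000 - 2.160000)/(79.822782 - (21.118498)) = 2.023297; f(u_2) = 8.007721
u_3 = 2.023297 - (8.007721)·(2.023297 - 2.540000)/(8.007721 - (79.822782)) = 1.965683; f(u_3) = 3.447219

1.9657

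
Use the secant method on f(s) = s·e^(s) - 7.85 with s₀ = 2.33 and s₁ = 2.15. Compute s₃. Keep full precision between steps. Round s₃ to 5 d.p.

1.66011

f(s_0) = 16.097604, f(s_1) = 10.607446
s_2 = 2.150000 - (10.607446)·(2.150000 - 2.330000)/(10.607446 - (16.097604)) = 1.802225; f(s_2) = 3.077110
s_3 = 1.802225 - (3.077110)·(1.802225 - 2.150000)/(3.077110 - (10.607446)) = 1.660114; f(s_3) = 0.882052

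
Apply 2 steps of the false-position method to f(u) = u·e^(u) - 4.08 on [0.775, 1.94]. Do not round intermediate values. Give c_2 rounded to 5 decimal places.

f(0.775000) = -2.397791, f(1.940000) = 9.419977
step 1: c = 1.011375, f(c) = -1.299346 < 0 → new bracket [1.011375, 1.940000]
step 2: c = 1.123939, f(c) = -0.621697 < 0 → new bracket [1.123939, 1.940000]

1.12394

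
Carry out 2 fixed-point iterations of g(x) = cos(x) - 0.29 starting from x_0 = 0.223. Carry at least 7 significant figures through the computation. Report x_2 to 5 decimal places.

x_1 = g(0.223000) = 0.685238
x_2 = g(0.685238) = 0.484268

0.48427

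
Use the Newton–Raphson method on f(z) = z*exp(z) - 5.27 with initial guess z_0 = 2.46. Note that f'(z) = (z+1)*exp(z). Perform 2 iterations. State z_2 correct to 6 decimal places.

1.506011

Newton update: z ← z − f(z)/f'(z).
z_0 = 2.460000: f = 23.523836, f' = 40.498648 → z_1 = 2.460000 - (23.523836)/(40.498648) = 1.879145
z_1 = 1.879145: f = 7.034464, f' = 18.852369 → z_2 = 1.879145 - (7.034464)/(18.852369) = 1.506011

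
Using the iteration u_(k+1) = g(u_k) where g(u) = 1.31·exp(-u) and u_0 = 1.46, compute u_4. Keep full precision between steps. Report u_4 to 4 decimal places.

u_1 = g(1.460000) = 0.304230
u_2 = g(0.304230) = 0.966376
u_3 = g(0.966376) = 0.498402
u_4 = g(0.498402) = 0.795826

0.7958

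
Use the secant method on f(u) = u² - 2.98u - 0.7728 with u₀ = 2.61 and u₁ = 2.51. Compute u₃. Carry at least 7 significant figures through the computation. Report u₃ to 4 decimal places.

Secant update: u_(k+1) = u_k − f(u_k)·(u_k − u_(k-1))/(f(u_k) − f(u_(k-1))).
f(u_0) = -1.738500, f(u_1) = -1.952500
u_2 = 2.510000 - (-1.952500)·(2.510000 - 2.610000)/(-1.952500 - (-1.738500)) = 3.422383; f(u_2) = 0.741205
u_3 = 3.422383 - (0.741205)·(3.422383 - 2.510000)/(0.741205 - (-1.952500)) = 3.171330; f(u_3) = -0.166029

3.1713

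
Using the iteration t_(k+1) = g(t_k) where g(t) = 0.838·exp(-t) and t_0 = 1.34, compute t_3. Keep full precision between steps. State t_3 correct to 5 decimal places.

t_1 = g(1.340000) = 0.219427
t_2 = g(0.219427) = 0.672896
t_3 = g(0.672896) = 0.427572

0.42757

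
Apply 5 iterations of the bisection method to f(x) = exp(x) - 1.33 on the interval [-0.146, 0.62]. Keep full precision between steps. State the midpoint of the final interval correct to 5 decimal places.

0.29684

f(-0.146000) = -0.465842, f(0.620000) = 0.528928 (opposite signs)
step 1: m = 0.237000, f(m) = -0.062559 < 0 → root in [0.237000, 0.620000]
step 2: m = 0.428500, f(m) = 0.204953 > 0 → root in [0.237000, 0.428500]
step 3: m = 0.332750, f(m) = 0.064799 > 0 → root in [0.237000, 0.332750]
step 4: m = 0.284875, f(m) = -0.000404 < 0 → root in [0.284875, 0.332750]
step 5: m = 0.308812, f(m) = 0.031807 > 0 → root in [0.284875, 0.308812]
Midpoint of [0.284875, 0.308812] = 0.296844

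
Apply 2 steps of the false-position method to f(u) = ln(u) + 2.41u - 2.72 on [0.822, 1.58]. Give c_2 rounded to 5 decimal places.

1.09269

f(0.822000) = -0.934995, f(1.580000) = 1.545225
step 1: c = 1.107751, f(c) = 0.052013 > 0 → new bracket [0.822000, 1.107751]
step 2: c = 1.092693, f(c) = 0.002035 > 0 → new bracket [0.822000, 1.092693]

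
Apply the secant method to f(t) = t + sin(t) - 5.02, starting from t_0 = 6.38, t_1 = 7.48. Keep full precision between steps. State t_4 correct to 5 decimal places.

f(t_0) = 1.456664, f(t_1) = 3.390880
t_2 = 7.480000 - (3.390880)·(7.480000 - 6.380000)/(3.390880 - (1.456664)) = 5.551587; f(t_2) = -0.136473
t_3 = 5.551587 - (-0.136473)·(5.551587 - 7.480000)/(-0.136473 - (3.390880)) = 5.626197; f(t_3) = -0.004538
t_4 = 5.626197 - (-0.004538)·(5.626197 - 5.551587)/(-0.004538 - (-0.136473)) = 5.628763; f(t_4) = 0.000062

5.62876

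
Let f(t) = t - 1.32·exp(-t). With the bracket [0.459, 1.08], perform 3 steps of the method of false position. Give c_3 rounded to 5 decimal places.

False-position update: c = (a·f(b) − b·f(a))/(f(b) − f(a)); replace the endpoint whose sign matches f(c).
f(0.459000) = -0.375128, f(1.080000) = 0.631734
step 1: c = 0.690367, f(c) = 0.028529 > 0 → new bracket [0.459000, 0.690367]
step 2: c = 0.674015, f(c) = 0.001265 > 0 → new bracket [0.459000, 0.674015]
step 3: c = 0.673292, f(c) = 0.000056 > 0 → new bracket [0.459000, 0.673292]

0.67329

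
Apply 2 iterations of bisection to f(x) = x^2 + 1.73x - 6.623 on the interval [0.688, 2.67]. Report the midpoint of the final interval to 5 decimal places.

1.92675

f(0.688000) = -4.959416, f(2.670000) = 5.125000 (opposite signs)
step 1: m = 1.679000, f(m) = -0.899289 < 0 → root in [1.679000, 2.670000]
step 2: m = 2.174500, f(m) = 1.867335 > 0 → root in [1.679000, 2.174500]
Midpoint of [1.679000, 2.174500] = 1.926750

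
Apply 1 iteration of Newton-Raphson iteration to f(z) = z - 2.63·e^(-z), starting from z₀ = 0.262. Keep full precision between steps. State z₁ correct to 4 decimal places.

f'(z) = 1 + 2.63·e^(-z)
z_0 = 0.262000: f = -1.761814, f' = 3.023814 → z_1 = 0.262000 - (-1.761814)/(3.023814) = 0.844646

0.8446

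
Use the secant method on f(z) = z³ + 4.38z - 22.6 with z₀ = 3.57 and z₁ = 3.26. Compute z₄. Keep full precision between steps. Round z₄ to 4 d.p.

2.3237

Secant update: z_(k+1) = z_k − f(z_k)·(z_k − z_(k-1))/(f(z_k) − f(z_(k-1))).
f(z_0) = 38.535893, f(z_1) = 26.324776
z_2 = 3.260000 - (26.324776)·(3.260000 - 3.570000)/(26.324776 - (38.535893)) = 2.591701; f(z_2) = 6.159877
z_3 = 2.591701 - (6.159877)·(2.591701 - 3.260000)/(6.159877 - (26.324776)) = 2.387552; f(z_3) = 1.467487
z_4 = 2.387552 - (1.467487)·(2.387552 - 2.591701)/(1.467487 - (6.159877)) = 2.323707; f(z_4) = 0.124954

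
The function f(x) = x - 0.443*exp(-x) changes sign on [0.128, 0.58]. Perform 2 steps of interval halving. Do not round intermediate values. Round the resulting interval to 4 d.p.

[0.2410, 0.3540]

f(0.128000) = -0.261775, f(0.580000) = 0.331965 (opposite signs)
step 1: m = 0.354000, f(m) = 0.043069 > 0 → root in [0.128000, 0.354000]
step 2: m = 0.241000, f(m) = -0.107128 < 0 → root in [0.241000, 0.354000]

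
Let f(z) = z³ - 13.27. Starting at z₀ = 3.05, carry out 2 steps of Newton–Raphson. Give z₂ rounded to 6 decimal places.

2.375314

f'(z) = 3z²
z_0 = 3.050000: f = 15.102625, f' = 27.907500 → z_1 = 3.050000 - (15.102625)/(27.907500) = 2.508833
z_1 = 2.508833: f = 2.521200, f' = 18.882725 → z_2 = 2.508833 - (2.521200)/(18.882725) = 2.375314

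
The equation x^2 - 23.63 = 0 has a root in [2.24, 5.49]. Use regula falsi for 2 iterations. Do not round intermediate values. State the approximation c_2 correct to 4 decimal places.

False-position update: c = (a·f(b) − b·f(a))/(f(b) − f(a)); replace the endpoint whose sign matches f(c).
f(2.240000) = -18.612400, f(5.490000) = 6.510100
step 1: c = 4.647814, f(c) = -2.027828 < 0 → new bracket [4.647814, 5.490000]
step 2: c = 4.847840, f(c) = -0.128449 < 0 → new bracket [4.847840, 5.490000]

4.8478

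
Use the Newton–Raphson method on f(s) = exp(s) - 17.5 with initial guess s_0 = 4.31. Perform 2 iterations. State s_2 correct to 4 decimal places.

f'(s) = exp(s)
s_0 = 4.310000: f = 56.940489, f' = 74.440489 → s_1 = 4.310000 - (56.940489)/(74.440489) = 3.545087
s_1 = 3.545087: f = 17.142703, f' = 34.642703 → s_2 = 3.545087 - (17.142703)/(34.642703) = 3.050244

3.0502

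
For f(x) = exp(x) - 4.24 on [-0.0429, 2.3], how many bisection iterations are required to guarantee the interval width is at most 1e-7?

Initial width b − a = 2.3 − -0.0429 = 2.342900.
After n steps the width is (b−a)/2^n; need (b−a)/2^n ≤ 1e-7.
So n ≥ log₂(2.342900/1e-7) = log₂(23429000.0000) ≈ 24.4818.
Hence n = 25.

25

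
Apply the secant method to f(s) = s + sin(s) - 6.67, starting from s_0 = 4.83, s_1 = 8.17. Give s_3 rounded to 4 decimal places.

Secant update: s_(k+1) = s_k − f(s_k)·(s_k − s_(k-1))/(f(s_k) − f(s_(k-1))).
f(s_0) = -2.833092, f(s_1) = 2.450480
s_2 = 8.170000 - (2.450480)·(8.170000 - 4.830000)/(2.450480 - (-2.833092)) = 6.620934; f(s_2) = 0.282297
s_3 = 6.620934 - (0.282297)·(6.620934 - 8.170000)/(0.282297 - (2.450480)) = 6.419245; f(s_3) = -0.115114

6.4192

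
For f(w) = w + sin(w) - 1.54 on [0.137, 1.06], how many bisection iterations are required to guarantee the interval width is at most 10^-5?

17

Initial width b − a = 1.06 − 0.137 = 0.923000.
After n steps the width is (b−a)/2^n; need (b−a)/2^n ≤ 10^-5.
So n ≥ log₂(0.923000/10^-5) = log₂(92300.0000) ≈ 16.4940.
Hence n = 17.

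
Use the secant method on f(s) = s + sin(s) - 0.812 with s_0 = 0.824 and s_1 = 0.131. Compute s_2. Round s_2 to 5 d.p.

Secant update: s_(k+1) = s_k − f(s_k)·(s_k − s_(k-1))/(f(s_k) − f(s_(k-1))).
f(s_0) = 0.745869, f(s_1) = -0.550374
s_2 = 0.131000 - (-0.550374)·(0.131000 - 0.824000)/(-0.550374 - (0.745869)) = 0.425242; f(s_2) = 0.025784

0.42524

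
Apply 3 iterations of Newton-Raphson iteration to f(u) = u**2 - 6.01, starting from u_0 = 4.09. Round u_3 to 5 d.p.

2.45161

Newton update: u ← u − f(u)/f'(u).
f'(u) = 2u
u_0 = 4.090000: f = 10.718100, f' = 8.180000 → u_1 = 4.090000 - (10.718100)/(8.180000) = 2.779719
u_1 = 2.779719: f = 1.716837, f' = 5.559438 → u_2 = 2.779719 - (1.716837)/(5.559438) = 2.470904
u_2 = 2.470904: f = 0.095367, f' = 4.941808 → u_3 = 2.470904 - (0.095367)/(4.941808) = 2.451606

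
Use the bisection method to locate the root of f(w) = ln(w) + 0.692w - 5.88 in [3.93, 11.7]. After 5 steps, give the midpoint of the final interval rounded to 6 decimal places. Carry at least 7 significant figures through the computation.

f(3.930000) = -1.791801, f(11.700000) = 4.675989 (opposite signs)
step 1: m = 7.815000, f(m) = 1.584025 > 0 → root in [3.930000, 7.815000]
step 2: m = 5.872500, f(m) = -0.045950 < 0 → root in [5.872500, 7.815000]
step 3: m = 6.843750, f(m) = 0.779211 > 0 → root in [5.872500, 6.843750]
step 4: m = 6.358125, f(m) = 0.369556 > 0 → root in [5.872500, 6.358125]
step 5: m = 6.115312, f(m) = 0.162592 > 0 → root in [5.872500, 6.115312]
Midpoint of [5.872500, 6.115312] = 5.993906

5.993906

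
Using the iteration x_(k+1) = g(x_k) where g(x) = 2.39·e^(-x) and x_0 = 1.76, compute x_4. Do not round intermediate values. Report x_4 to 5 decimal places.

1.46389

x_1 = g(1.760000) = 0.411187
x_2 = g(0.411187) = 1.584242
x_3 = g(1.584242) = 0.490197
x_4 = g(0.490197) = 1.463889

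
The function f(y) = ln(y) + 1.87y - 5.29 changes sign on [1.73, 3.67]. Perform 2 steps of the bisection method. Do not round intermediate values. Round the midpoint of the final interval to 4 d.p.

f(1.730000) = -1.506779, f(3.670000) = 2.873092 (opposite signs)
step 1: m = 2.700000, f(m) = 0.752252 > 0 → root in [1.730000, 2.700000]
step 2: m = 2.215000, f(m) = -0.352698 < 0 → root in [2.215000, 2.700000]
Midpoint of [2.215000, 2.700000] = 2.457500

2.4575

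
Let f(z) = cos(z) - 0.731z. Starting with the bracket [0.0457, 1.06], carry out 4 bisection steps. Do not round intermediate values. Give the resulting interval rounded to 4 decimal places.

[0.8698, 0.9332]

f(0.045700) = 0.965549, f(1.060000) = -0.285988 (opposite signs)
step 1: m = 0.552850, f(m) = 0.446898 > 0 → root in [0.552850, 1.060000]
step 2: m = 0.806425, f(m) = 0.102587 > 0 → root in [0.806425, 1.060000]
step 3: m = 0.933213, f(m) = -0.086923 < 0 → root in [0.806425, 0.933213]
step 4: m = 0.869819, f(m) = 0.009128 > 0 → root in [0.869819, 0.933213]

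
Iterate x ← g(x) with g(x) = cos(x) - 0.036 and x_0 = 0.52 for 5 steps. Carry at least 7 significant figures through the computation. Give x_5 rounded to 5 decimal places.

0.73930

x_1 = g(0.520000) = 0.831819
x_2 = g(0.831819) = 0.637532
x_3 = g(0.637532) = 0.767567
x_4 = g(0.767567) = 0.683602
x_5 = g(0.683602) = 0.739303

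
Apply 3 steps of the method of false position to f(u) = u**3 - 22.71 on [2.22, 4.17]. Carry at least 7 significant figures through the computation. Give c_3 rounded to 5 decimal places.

2.80033

f(2.220000) = -11.768952, f(4.170000) = 49.801713
step 1: c = 2.592734, f(c) = -5.280951 < 0 → new bracket [2.592734, 4.170000]
step 2: c = 2.743951, f(c) = -2.050056 < 0 → new bracket [2.743951, 4.170000]
step 3: c = 2.800333, f(c) = -0.750175 < 0 → new bracket [2.800333, 4.170000]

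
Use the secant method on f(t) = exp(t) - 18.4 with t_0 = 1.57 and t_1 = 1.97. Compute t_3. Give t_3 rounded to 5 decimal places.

Secant update: t_(k+1) = t_k − f(t_k)·(t_k − t_(k-1))/(f(t_k) − f(t_(k-1))).
f(t_0) = -13.593352, f(t_1) = -11.229324
t_2 = 1.970000 - (-11.229324)·(1.970000 - 1.570000)/(-11.229324 - (-13.593352)) = 3.870032; f(t_2) = 29.543920
t_3 = 3.870032 - (29.543920)·(3.870032 - 1.970000)/(29.543920 - (-11.229324)) = 2.493286; f(t_3) = -6.299023

2.49329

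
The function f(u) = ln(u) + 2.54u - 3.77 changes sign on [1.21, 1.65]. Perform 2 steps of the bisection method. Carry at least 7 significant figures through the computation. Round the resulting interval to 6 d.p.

[1.320000, 1.430000]

f(1.210000) = -0.505980, f(1.650000) = 0.921775 (opposite signs)
step 1: m = 1.430000, f(m) = 0.219874 > 0 → root in [1.210000, 1.430000]
step 2: m = 1.320000, f(m) = -0.139568 < 0 → root in [1.320000, 1.430000]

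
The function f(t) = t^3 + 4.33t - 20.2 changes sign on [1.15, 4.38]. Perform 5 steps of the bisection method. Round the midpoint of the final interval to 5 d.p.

2.20984

f(1.150000) = -13.699625, f(4.380000) = 82.793072 (opposite signs)
step 1: m = 2.765000, f(m) = 12.911497 > 0 → root in [1.150000, 2.765000]
step 2: m = 1.957500, f(m) = -4.223264 < 0 → root in [1.957500, 2.765000]
step 3: m = 2.361250, f(m) = 3.189366 > 0 → root in [1.957500, 2.361250]
step 4: m = 2.159375, f(m) = -0.780956 < 0 → root in [2.159375, 2.361250]
step 5: m = 2.260312, f(m) = 1.135118 > 0 → root in [2.159375, 2.260312]
Midpoint of [2.159375, 2.260312] = 2.209844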